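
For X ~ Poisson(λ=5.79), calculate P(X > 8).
0.131854

We have X ~ Poisson(λ=5.79).

P(X > 8) = 1 - P(X ≤ 8)
                = 1 - F(8)
                = 1 - 0.868146
                = 0.131854

So there's approximately a 13.2% chance that X exceeds 8.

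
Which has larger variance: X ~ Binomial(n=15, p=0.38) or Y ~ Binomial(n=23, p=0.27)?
Y has larger variance (4.5333 > 3.5340)

Compute the variance for each distribution:

X ~ Binomial(n=15, p=0.38):
Var(X) = 3.5340

Y ~ Binomial(n=23, p=0.27):
Var(Y) = 4.5333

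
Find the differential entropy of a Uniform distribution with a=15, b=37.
3.0910 nats

We have X ~ Uniform(a=15, b=37).

The differential entropy measures the uncertainty or information content of the distribution.

For a Uniform distribution with a=15, b=37:
h(X) = 3.0910 nats

(In bits, this would be 4.4594 bits.)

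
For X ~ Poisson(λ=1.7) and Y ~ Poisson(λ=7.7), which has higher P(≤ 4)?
X has higher probability (P(X ≤ 4) = 0.9704 > P(Y ≤ 4) = 0.1181)

Compute P(≤ 4) for each distribution:

X ~ Poisson(λ=1.7):
P(X ≤ 4) = 0.9704

Y ~ Poisson(λ=7.7):
P(Y ≤ 4) = 0.1181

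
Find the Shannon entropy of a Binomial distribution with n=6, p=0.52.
1.6164 nats

We have X ~ Binomial(n=6, p=0.52).

The Shannon entropy measures the uncertainty or information content of the distribution.

For a Binomial distribution with n=6, p=0.52:
H(X) = 1.6164 nats

(In bits, this would be 2.3320 bits.)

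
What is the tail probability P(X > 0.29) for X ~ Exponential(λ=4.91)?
0.240773

We have X ~ Exponential(λ=4.91).

P(X > 0.29) = 1 - P(X ≤ 0.29)
                = 1 - F(0.29)
                = 1 - 0.759227
                = 0.240773

So there's approximately a 24.1% chance that X exceeds 0.29.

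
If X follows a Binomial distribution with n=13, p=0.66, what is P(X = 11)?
0.093333

We have X ~ Binomial(n=13, p=0.66).

For a Binomial distribution, the PMF gives us the probability of each outcome.

Using the PMF formula:
P(X = 11) = 0.093333

Rounded to 4 decimal places: 0.0933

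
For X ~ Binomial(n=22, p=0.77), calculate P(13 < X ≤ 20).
0.929175

We have X ~ Binomial(n=22, p=0.77).

To find P(13 < X ≤ 20), we use:
P(13 < X ≤ 20) = P(X ≤ 20) - P(X ≤ 13)
                 = F(20) - F(13)
                 = 0.975902 - 0.046727
                 = 0.929175

So there's approximately a 92.9% chance that X falls in this range.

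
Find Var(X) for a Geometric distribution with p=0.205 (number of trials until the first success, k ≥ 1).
18.9173

We have X ~ Geometric(p=0.205) (number of trials until the first success, k ≥ 1).

For a Geometric distribution with p=0.205 (number of trials until the first success, k ≥ 1):
Var(X) = 18.9173

The variance measures the spread of the distribution around the mean.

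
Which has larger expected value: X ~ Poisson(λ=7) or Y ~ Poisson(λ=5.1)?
X has larger mean (7.0000 > 5.1000)

Compute the expected value for each distribution:

X ~ Poisson(λ=7):
E[X] = 7.0000

Y ~ Poisson(λ=5.1):
E[Y] = 5.1000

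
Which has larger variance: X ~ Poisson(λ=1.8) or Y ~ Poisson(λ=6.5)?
Y has larger variance (6.5000 > 1.8000)

Compute the variance for each distribution:

X ~ Poisson(λ=1.8):
Var(X) = 1.8000

Y ~ Poisson(λ=6.5):
Var(Y) = 6.5000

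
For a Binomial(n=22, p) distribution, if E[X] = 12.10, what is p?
p = 0.55

For a Binomial(n, p) distribution:
E[X] = n × p

Given n = 22 and E[X] = 12.10:
12.10 = 22 × p
p = 12.10 / 22 = 0.55

Verification: Binomial(22, 0.55) has E[X] = 12.10 ✓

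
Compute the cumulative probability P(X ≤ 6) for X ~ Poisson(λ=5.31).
0.715596

We have X ~ Poisson(λ=5.31).

The CDF gives us P(X ≤ k).

Using the CDF:
P(X ≤ 6) = 0.715596

This means there's approximately a 71.6% chance that X is at most 6.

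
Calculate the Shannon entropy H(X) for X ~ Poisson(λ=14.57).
2.7525 nats

We have X ~ Poisson(λ=14.57).

The Shannon entropy measures the uncertainty or information content of the distribution.

For a Poisson distribution with λ=14.57:
H(X) = 2.7525 nats

(In bits, this would be 3.9710 bits.)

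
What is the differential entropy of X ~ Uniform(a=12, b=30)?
2.8904 nats

We have X ~ Uniform(a=12, b=30).

The differential entropy measures the uncertainty or information content of the distribution.

For a Uniform distribution with a=12, b=30:
h(X) = 2.8904 nats

(In bits, this would be 4.1699 bits.)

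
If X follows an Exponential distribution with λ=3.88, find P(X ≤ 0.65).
0.919701

We have X ~ Exponential(λ=3.88).

The CDF gives us P(X ≤ k).

Using the CDF:
P(X ≤ 0.65) = 0.919701

This means there's approximately a 92.0% chance that X is at most 0.65.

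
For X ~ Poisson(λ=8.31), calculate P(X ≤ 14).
0.976858

We have X ~ Poisson(λ=8.31).

The CDF gives us P(X ≤ k).

Using the CDF:
P(X ≤ 14) = 0.976858

This means there's approximately a 97.7% chance that X is at most 14.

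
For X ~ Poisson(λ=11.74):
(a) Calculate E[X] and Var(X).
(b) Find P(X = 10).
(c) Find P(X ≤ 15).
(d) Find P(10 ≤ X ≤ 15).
(a) E[X] = 11.7400, Var(X) = 11.7400
(b) P(X = 10) = 0.109220
(c) P(X ≤ 15) = 0.862617
(d) P(10 ≤ X ≤ 15) = 0.596773

We have X ~ Poisson(λ=11.74).

(a) Moments:
E[X] = 11.7400
Var(X) = 11.7400
σ = √Var(X) = 3.4264

(b) Point probability using PMF:
P(X = 10) = 0.109220

(c) Cumulative probability using CDF:
P(X ≤ 15) = F(15) = 0.862617

(d) Range probability:
P(10 ≤ X ≤ 15) = P(X ≤ 15) - P(X ≤ 9)
                   = F(15) - F(9)
                   = 0.862617 - 0.265844
                   = 0.596773

This means approximately 59.7% of outcomes fall in the interval [10, 15].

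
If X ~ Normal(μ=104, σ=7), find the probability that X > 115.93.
0.044164

We have X ~ Normal(μ=104, σ=7).

P(X > 115.93) = 1 - P(X ≤ 115.93)
                = 1 - F(115.93)
                = 1 - 0.955836
                = 0.044164

So there's approximately a 4.4% chance that X exceeds 115.93.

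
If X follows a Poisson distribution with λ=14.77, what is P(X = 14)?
0.103846

We have X ~ Poisson(λ=14.77).

For a Poisson distribution, the PMF gives us the probability of each outcome.

Using the PMF formula:
P(X = 14) = 0.103846

Rounded to 4 decimal places: 0.1038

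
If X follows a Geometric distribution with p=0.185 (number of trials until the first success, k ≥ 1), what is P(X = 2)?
0.150775

We have X ~ Geometric(p=0.185) (number of trials until the first success, k ≥ 1).

For a Geometric distribution, the PMF gives us the probability of each outcome.

Using the PMF formula:
P(X = 2) = 0.150775

Rounded to 4 decimal places: 0.1508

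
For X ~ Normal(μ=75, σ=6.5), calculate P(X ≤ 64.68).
0.056178

We have X ~ Normal(μ=75, σ=6.5).

The CDF gives us P(X ≤ k).

Using the CDF:
P(X ≤ 64.68) = 0.056178

This means there's approximately a 5.6% chance that X is at most 64.68.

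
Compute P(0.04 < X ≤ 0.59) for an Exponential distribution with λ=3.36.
0.736502

We have X ~ Exponential(λ=3.36).

To find P(0.04 < X ≤ 0.59), we use:
P(0.04 < X ≤ 0.59) = P(X ≤ 0.59) - P(X ≤ 0.04)
                 = F(0.59) - F(0.04)
                 = 0.862262 - 0.125760
                 = 0.736502

So there's approximately a 73.7% chance that X falls in this range.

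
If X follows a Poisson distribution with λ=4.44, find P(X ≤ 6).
0.838660

We have X ~ Poisson(λ=4.44).

The CDF gives us P(X ≤ k).

Using the CDF:
P(X ≤ 6) = 0.838660

This means there's approximately a 83.9% chance that X is at most 6.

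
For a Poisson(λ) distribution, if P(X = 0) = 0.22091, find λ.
λ = 1.5100

For a Poisson(λ) distribution, the PMF at 0 is:
P(X = 0) = λ^0 e^(-λ) / 0! = e^(-λ)

Given P(X = 0) = 0.22091:
e^(-λ) = 0.22091
-λ = ln(0.22091)
λ = -ln(0.22091) = 1.5100

Verification: e^(-1.5100) = 0.22091 ✓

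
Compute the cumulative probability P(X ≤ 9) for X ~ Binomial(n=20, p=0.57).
0.194891

We have X ~ Binomial(n=20, p=0.57).

The CDF gives us P(X ≤ k).

Using the CDF:
P(X ≤ 9) = 0.194891

This means there's approximately a 19.5% chance that X is at most 9.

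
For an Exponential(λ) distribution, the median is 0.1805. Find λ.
λ = 3.8402

For X ~ Exponential(λ), the CDF is F(x) = 1 - e^(-λx).
The median m satisfies F(m) = 0.5:
1 - e^(-λm) = 0.5
e^(-λm) = 0.5
λm = ln(2)
m = ln(2) / λ

Given m = 0.1805:
λ = ln(2) / 0.1805 = 0.693147 / 0.1805 = 3.8402

Verification: ln(2) / 3.8402 = 0.1805 ✓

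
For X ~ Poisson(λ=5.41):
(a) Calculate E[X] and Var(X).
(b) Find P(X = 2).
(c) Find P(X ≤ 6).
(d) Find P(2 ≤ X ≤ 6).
(a) E[X] = 5.4100, Var(X) = 5.4100
(b) P(X = 2) = 0.065438
(c) P(X ≤ 6) = 0.700115
(d) P(2 ≤ X ≤ 6) = 0.671452

We have X ~ Poisson(λ=5.41).

(a) Moments:
E[X] = 5.4100
Var(X) = 5.4100
σ = √Var(X) = 2.3259

(b) Point probability using PMF:
P(X = 2) = 0.065438

(c) Cumulative probability using CDF:
P(X ≤ 6) = F(6) = 0.700115

(d) Range probability:
P(2 ≤ X ≤ 6) = P(X ≤ 6) - P(X ≤ 1)
                   = F(6) - F(1)
                   = 0.700115 - 0.028663
                   = 0.671452

This means approximately 67.1% of outcomes fall in the interval [2, 6].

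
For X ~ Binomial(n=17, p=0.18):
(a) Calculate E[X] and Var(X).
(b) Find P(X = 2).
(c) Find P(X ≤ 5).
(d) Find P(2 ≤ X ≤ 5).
(a) E[X] = 3.0600, Var(X) = 2.5092
(b) P(X = 2) = 0.224539
(c) P(X ≤ 5) = 0.930516
(d) P(2 ≤ X ≤ 5) = 0.768390

We have X ~ Binomial(n=17, p=0.18).

(a) Moments:
E[X] = 3.0600
Var(X) = 2.5092
σ = √Var(X) = 1.5840

(b) Point probability using PMF:
P(X = 2) = 0.224539

(c) Cumulative probability using CDF:
P(X ≤ 5) = F(5) = 0.930516

(d) Range probability:
P(2 ≤ X ≤ 5) = P(X ≤ 5) - P(X ≤ 1)
                   = F(5) - F(1)
                   = 0.930516 - 0.162126
                   = 0.768390

This means approximately 76.8% of outcomes fall in the interval [2, 5].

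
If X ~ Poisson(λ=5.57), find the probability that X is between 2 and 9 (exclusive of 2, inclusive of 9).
0.858366

We have X ~ Poisson(λ=5.57).

To find P(2 < X ≤ 9), we use:
P(2 < X ≤ 9) = P(X ≤ 9) - P(X ≤ 2)
                 = F(9) - F(2)
                 = 0.942511 - 0.084145
                 = 0.858366

So there's approximately a 85.8% chance that X falls in this range.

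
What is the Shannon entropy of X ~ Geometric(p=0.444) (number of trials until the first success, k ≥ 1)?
1.5470 nats

We have X ~ Geometric(p=0.444) (number of trials until the first success, k ≥ 1).

The Shannon entropy measures the uncertainty or information content of the distribution.

For a Geometric distribution with p=0.444 (number of trials until the first success, k ≥ 1):
H(X) = 1.5470 nats

(In bits, this would be 2.2318 bits.)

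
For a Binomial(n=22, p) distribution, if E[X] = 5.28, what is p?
p = 0.24

For a Binomial(n, p) distribution:
E[X] = n × p

Given n = 22 and E[X] = 5.28:
5.28 = 22 × p
p = 5.28 / 22 = 0.24

Verification: Binomial(22, 0.24) has E[X] = 5.28 ✓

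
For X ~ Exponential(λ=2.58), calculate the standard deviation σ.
0.3876

We have X ~ Exponential(λ=2.58).

For an Exponential distribution with λ=2.58:
σ = √Var(X) = 0.3876

The standard deviation is the square root of the variance.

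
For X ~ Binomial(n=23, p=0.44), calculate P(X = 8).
0.115058

We have X ~ Binomial(n=23, p=0.44).

For a Binomial distribution, the PMF gives us the probability of each outcome.

Using the PMF formula:
P(X = 8) = 0.115058

Rounded to 4 decimal places: 0.1151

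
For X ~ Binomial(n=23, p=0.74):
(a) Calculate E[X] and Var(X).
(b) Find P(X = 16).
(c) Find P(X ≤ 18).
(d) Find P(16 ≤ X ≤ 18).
(a) E[X] = 17.0200, Var(X) = 4.4252
(b) P(X = 16) = 0.159208
(c) P(X ≤ 18) = 0.752341
(d) P(16 ≤ X ≤ 18) = 0.522806

We have X ~ Binomial(n=23, p=0.74).

(a) Moments:
E[X] = 17.0200
Var(X) = 4.4252
σ = √Var(X) = 2.1036

(b) Point probability using PMF:
P(X = 16) = 0.159208

(c) Cumulative probability using CDF:
P(X ≤ 18) = F(18) = 0.752341

(d) Range probability:
P(16 ≤ X ≤ 18) = P(X ≤ 18) - P(X ≤ 15)
                   = F(18) - F(15)
                   = 0.752341 - 0.229534
                   = 0.522806

This means approximately 52.3% of outcomes fall in the interval [16, 18].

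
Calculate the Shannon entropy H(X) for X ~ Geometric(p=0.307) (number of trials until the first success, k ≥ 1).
2.0087 nats

We have X ~ Geometric(p=0.307) (number of trials until the first success, k ≥ 1).

The Shannon entropy measures the uncertainty or information content of the distribution.

For a Geometric distribution with p=0.307 (number of trials until the first success, k ≥ 1):
H(X) = 2.0087 nats

(In bits, this would be 2.8980 bits.)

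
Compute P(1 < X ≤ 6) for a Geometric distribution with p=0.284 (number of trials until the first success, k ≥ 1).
0.581266

We have X ~ Geometric(p=0.284) (number of trials until the first success, k ≥ 1).

To find P(1 < X ≤ 6), we use:
P(1 < X ≤ 6) = P(X ≤ 6) - P(X ≤ 1)
                 = F(6) - F(1)
                 = 0.865266 - 0.284000
                 = 0.581266

So there's approximately a 58.1% chance that X falls in this range.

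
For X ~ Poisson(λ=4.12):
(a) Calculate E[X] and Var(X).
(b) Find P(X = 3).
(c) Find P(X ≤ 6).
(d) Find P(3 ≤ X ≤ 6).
(a) E[X] = 4.1200, Var(X) = 4.1200
(b) P(X = 3) = 0.189342
(c) P(X ≤ 6) = 0.876451
(d) P(3 ≤ X ≤ 6) = 0.655409

We have X ~ Poisson(λ=4.12).

(a) Moments:
E[X] = 4.1200
Var(X) = 4.1200
σ = √Var(X) = 2.0298

(b) Point probability using PMF:
P(X = 3) = 0.189342

(c) Cumulative probability using CDF:
P(X ≤ 6) = F(6) = 0.876451

(d) Range probability:
P(3 ≤ X ≤ 6) = P(X ≤ 6) - P(X ≤ 2)
                   = F(6) - F(2)
                   = 0.876451 - 0.221042
                   = 0.655409

This means approximately 65.5% of outcomes fall in the interval [3, 6].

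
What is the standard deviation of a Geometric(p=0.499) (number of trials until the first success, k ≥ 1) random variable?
1.4185

We have X ~ Geometric(p=0.499) (number of trials until the first success, k ≥ 1).

For a Geometric distribution with p=0.499 (number of trials until the first success, k ≥ 1):
σ = √Var(X) = 1.4185

The standard deviation is the square root of the variance.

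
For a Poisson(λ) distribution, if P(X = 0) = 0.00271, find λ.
λ = 5.9108

For a Poisson(λ) distribution, the PMF at 0 is:
P(X = 0) = λ^0 e^(-λ) / 0! = e^(-λ)

Given P(X = 0) = 0.00271:
e^(-λ) = 0.00271
-λ = ln(0.00271)
λ = -ln(0.00271) = 5.9108

Verification: e^(-5.9108) = 0.00271 ✓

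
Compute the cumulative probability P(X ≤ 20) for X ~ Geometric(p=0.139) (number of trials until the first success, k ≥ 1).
0.949874

We have X ~ Geometric(p=0.139) (number of trials until the first success, k ≥ 1).

The CDF gives us P(X ≤ k).

Using the CDF:
P(X ≤ 20) = 0.949874

This means there's approximately a 95.0% chance that X is at most 20.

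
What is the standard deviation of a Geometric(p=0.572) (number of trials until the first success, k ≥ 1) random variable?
1.1437

We have X ~ Geometric(p=0.572) (number of trials until the first success, k ≥ 1).

For a Geometric distribution with p=0.572 (number of trials until the first success, k ≥ 1):
σ = √Var(X) = 1.1437

The standard deviation is the square root of the variance.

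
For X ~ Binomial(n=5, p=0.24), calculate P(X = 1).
0.400346

We have X ~ Binomial(n=5, p=0.24).

For a Binomial distribution, the PMF gives us the probability of each outcome.

Using the PMF formula:
P(X = 1) = 0.400346

Rounded to 4 decimal places: 0.4003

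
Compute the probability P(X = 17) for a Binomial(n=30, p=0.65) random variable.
0.093481

We have X ~ Binomial(n=30, p=0.65).

For a Binomial distribution, the PMF gives us the probability of each outcome.

Using the PMF formula:
P(X = 17) = 0.093481

Rounded to 4 decimal places: 0.0935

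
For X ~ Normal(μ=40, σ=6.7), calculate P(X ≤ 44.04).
0.726741

We have X ~ Normal(μ=40, σ=6.7).

The CDF gives us P(X ≤ k).

Using the CDF:
P(X ≤ 44.04) = 0.726741

This means there's approximately a 72.7% chance that X is at most 44.04.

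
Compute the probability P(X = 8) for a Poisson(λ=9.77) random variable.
0.117646

We have X ~ Poisson(λ=9.77).

For a Poisson distribution, the PMF gives us the probability of each outcome.

Using the PMF formula:
P(X = 8) = 0.117646

Rounded to 4 decimal places: 0.1176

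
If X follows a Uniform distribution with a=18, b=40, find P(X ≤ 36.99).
0.863182

We have X ~ Uniform(a=18, b=40).

The CDF gives us P(X ≤ k).

Using the CDF:
P(X ≤ 36.99) = 0.863182

This means there's approximately a 86.3% chance that X is at most 36.99.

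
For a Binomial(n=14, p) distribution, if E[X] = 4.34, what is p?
p = 0.31

For a Binomial(n, p) distribution:
E[X] = n × p

Given n = 14 and E[X] = 4.34:
4.34 = 14 × p
p = 4.34 / 14 = 0.31

Verification: Binomial(14, 0.31) has E[X] = 4.34 ✓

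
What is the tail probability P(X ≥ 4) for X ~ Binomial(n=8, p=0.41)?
0.429223

We have X ~ Binomial(n=8, p=0.41).

For discrete distributions, P(X ≥ 4) = 1 - P(X ≤ 3).

P(X ≤ 3) = 0.570777
P(X ≥ 4) = 1 - 0.570777 = 0.429223

So there's approximately a 42.9% chance that X is at least 4.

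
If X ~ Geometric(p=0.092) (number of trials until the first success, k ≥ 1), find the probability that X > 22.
0.119643

We have X ~ Geometric(p=0.092) (number of trials until the first success, k ≥ 1).

P(X > 22) = 1 - P(X ≤ 22)
                = 1 - F(22)
                = 1 - 0.880357
                = 0.119643

So there's approximately a 12.0% chance that X exceeds 22.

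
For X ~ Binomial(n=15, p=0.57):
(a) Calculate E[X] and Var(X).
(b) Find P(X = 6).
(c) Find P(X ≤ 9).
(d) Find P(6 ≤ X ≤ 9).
(a) E[X] = 8.5500, Var(X) = 3.6765
(b) P(X = 6) = 0.086272
(c) P(X ≤ 9) = 0.685623
(d) P(6 ≤ X ≤ 9) = 0.629164

We have X ~ Binomial(n=15, p=0.57).

(a) Moments:
E[X] = 8.5500
Var(X) = 3.6765
σ = √Var(X) = 1.9174

(b) Point probability using PMF:
P(X = 6) = 0.086272

(c) Cumulative probability using CDF:
P(X ≤ 9) = F(9) = 0.685623

(d) Range probability:
P(6 ≤ X ≤ 9) = P(X ≤ 9) - P(X ≤ 5)
                   = F(9) - F(5)
                   = 0.685623 - 0.056459
                   = 0.629164

This means approximately 62.9% of outcomes fall in the interval [6, 9].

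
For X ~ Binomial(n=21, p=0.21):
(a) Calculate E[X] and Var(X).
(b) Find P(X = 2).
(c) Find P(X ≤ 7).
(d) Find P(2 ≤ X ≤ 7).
(a) E[X] = 4.4100, Var(X) = 3.4839
(b) P(X = 2) = 0.105093
(c) P(X ≤ 7) = 0.944389
(d) P(2 ≤ X ≤ 7) = 0.897772

We have X ~ Binomial(n=21, p=0.21).

(a) Moments:
E[X] = 4.4100
Var(X) = 3.4839
σ = √Var(X) = 1.8665

(b) Point probability using PMF:
P(X = 2) = 0.105093

(c) Cumulative probability using CDF:
P(X ≤ 7) = F(7) = 0.944389

(d) Range probability:
P(2 ≤ X ≤ 7) = P(X ≤ 7) - P(X ≤ 1)
                   = F(7) - F(1)
                   = 0.944389 - 0.046617
                   = 0.897772

This means approximately 89.8% of outcomes fall in the interval [2, 7].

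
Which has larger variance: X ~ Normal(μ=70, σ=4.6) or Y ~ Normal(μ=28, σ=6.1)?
Y has larger variance (37.2100 > 21.1600)

Compute the variance for each distribution:

X ~ Normal(μ=70, σ=4.6):
Var(X) = 21.1600

Y ~ Normal(μ=28, σ=6.1):
Var(Y) = 37.2100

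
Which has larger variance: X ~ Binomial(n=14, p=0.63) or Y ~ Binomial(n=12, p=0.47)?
X has larger variance (3.2634 > 2.9892)

Compute the variance for each distribution:

X ~ Binomial(n=14, p=0.63):
Var(X) = 3.2634

Y ~ Binomial(n=12, p=0.47):
Var(Y) = 2.9892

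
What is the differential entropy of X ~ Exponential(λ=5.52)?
-0.7084 nats

We have X ~ Exponential(λ=5.52).

The differential entropy measures the uncertainty or information content of the distribution.

For an Exponential distribution with λ=5.52:
h(X) = -0.7084 nats

(In bits, this would be -1.0220 bits.)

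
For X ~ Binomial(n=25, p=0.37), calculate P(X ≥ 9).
0.615246

We have X ~ Binomial(n=25, p=0.37).

For discrete distributions, P(X ≥ 9) = 1 - P(X ≤ 8).

P(X ≤ 8) = 0.384754
P(X ≥ 9) = 1 - 0.384754 = 0.615246

So there's approximately a 61.5% chance that X is at least 9.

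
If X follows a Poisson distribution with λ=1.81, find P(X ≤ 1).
0.459868

We have X ~ Poisson(λ=1.81).

The CDF gives us P(X ≤ k).

Using the CDF:
P(X ≤ 1) = 0.459868

This means there's approximately a 46.0% chance that X is at most 1.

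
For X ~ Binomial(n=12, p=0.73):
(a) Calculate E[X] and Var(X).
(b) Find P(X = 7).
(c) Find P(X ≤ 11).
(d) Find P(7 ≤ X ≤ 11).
(a) E[X] = 8.7600, Var(X) = 2.3652
(b) P(X = 7) = 0.125546
(c) P(X ≤ 11) = 0.977098
(d) P(7 ≤ X ≤ 11) = 0.901049

We have X ~ Binomial(n=12, p=0.73).

(a) Moments:
E[X] = 8.7600
Var(X) = 2.3652
σ = √Var(X) = 1.5379

(b) Point probability using PMF:
P(X = 7) = 0.125546

(c) Cumulative probability using CDF:
P(X ≤ 11) = F(11) = 0.977098

(d) Range probability:
P(7 ≤ X ≤ 11) = P(X ≤ 11) - P(X ≤ 6)
                   = F(11) - F(6)
                   = 0.977098 - 0.076049
                   = 0.901049

This means approximately 90.1% of outcomes fall in the interval [7, 11].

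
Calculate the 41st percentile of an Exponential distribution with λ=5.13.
0.1029

We have X ~ Exponential(λ=5.13).

We want to find x such that P(X ≤ x) = 0.41.

This is the 41st percentile, which means 41% of values fall below this point.

Using the inverse CDF (quantile function):
x = F⁻¹(0.41) = 0.1029

Verification: P(X ≤ 0.1029) = 0.41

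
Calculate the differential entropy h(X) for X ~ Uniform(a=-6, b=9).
2.7081 nats

We have X ~ Uniform(a=-6, b=9).

The differential entropy measures the uncertainty or information content of the distribution.

For a Uniform distribution with a=-6, b=9:
h(X) = 2.7081 nats

(In bits, this would be 3.9069 bits.)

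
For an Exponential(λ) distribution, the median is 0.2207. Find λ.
λ = 3.1407

For X ~ Exponential(λ), the CDF is F(x) = 1 - e^(-λx).
The median m satisfies F(m) = 0.5:
1 - e^(-λm) = 0.5
e^(-λm) = 0.5
λm = ln(2)
m = ln(2) / λ

Given m = 0.2207:
λ = ln(2) / 0.2207 = 0.693147 / 0.2207 = 3.1407

Verification: ln(2) / 3.1407 = 0.2207 ✓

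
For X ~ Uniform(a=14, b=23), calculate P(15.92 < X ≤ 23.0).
0.786667

We have X ~ Uniform(a=14, b=23).

To find P(15.92 < X ≤ 23.0), we use:
P(15.92 < X ≤ 23.0) = P(X ≤ 23.0) - P(X ≤ 15.92)
                 = F(23.0) - F(15.92)
                 = 1.000000 - 0.213333
                 = 0.786667

So there's approximately a 78.7% chance that X falls in this range.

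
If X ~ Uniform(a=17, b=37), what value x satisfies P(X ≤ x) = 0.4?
25.0000

We have X ~ Uniform(a=17, b=37).

We want to find x such that P(X ≤ x) = 0.4.

This is the 40th percentile, which means 40% of values fall below this point.

Using the inverse CDF (quantile function):
x = F⁻¹(0.4) = 25.0000

Verification: P(X ≤ 25.0000) = 0.4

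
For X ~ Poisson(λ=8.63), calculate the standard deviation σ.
2.9377

We have X ~ Poisson(λ=8.63).

For a Poisson distribution with λ=8.63:
σ = √Var(X) = 2.9377

The standard deviation is the square root of the variance.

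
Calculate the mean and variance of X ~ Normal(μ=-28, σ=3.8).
E[X] = -28.0000, Var(X) = 14.4400

We have X ~ Normal(μ=-28, σ=3.8).

For a Normal distribution with μ=-28, σ=3.8:

Expected value:
E[X] = -28.0000

Variance:
Var(X) = 14.4400

Standard deviation:
σ = √Var(X) = 3.8000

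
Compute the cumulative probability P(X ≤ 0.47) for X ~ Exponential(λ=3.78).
0.830788

We have X ~ Exponential(λ=3.78).

The CDF gives us P(X ≤ k).

Using the CDF:
P(X ≤ 0.47) = 0.830788

This means there's approximately a 83.1% chance that X is at most 0.47.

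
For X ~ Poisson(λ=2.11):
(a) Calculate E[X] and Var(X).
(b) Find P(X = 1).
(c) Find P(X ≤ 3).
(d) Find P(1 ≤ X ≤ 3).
(a) E[X] = 2.1100, Var(X) = 2.1100
(b) P(X = 1) = 0.255812
(c) P(X ≤ 3) = 0.836749
(d) P(1 ≤ X ≤ 3) = 0.715511

We have X ~ Poisson(λ=2.11).

(a) Moments:
E[X] = 2.1100
Var(X) = 2.1100
σ = √Var(X) = 1.4526

(b) Point probability using PMF:
P(X = 1) = 0.255812

(c) Cumulative probability using CDF:
P(X ≤ 3) = F(3) = 0.836749

(d) Range probability:
P(1 ≤ X ≤ 3) = P(X ≤ 3) - P(X ≤ 0)
                   = F(3) - F(0)
                   = 0.836749 - 0.121238
                   = 0.715511

This means approximately 71.6% of outcomes fall in the interval [1, 3].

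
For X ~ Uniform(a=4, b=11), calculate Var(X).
4.0833

We have X ~ Uniform(a=4, b=11).

For a Uniform distribution with a=4, b=11:
Var(X) = 4.0833

The variance measures the spread of the distribution around the mean.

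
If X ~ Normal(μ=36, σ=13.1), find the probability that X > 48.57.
0.168643

We have X ~ Normal(μ=36, σ=13.1).

P(X > 48.57) = 1 - P(X ≤ 48.57)
                = 1 - F(48.57)
                = 1 - 0.831357
                = 0.168643

So there's approximately a 16.9% chance that X exceeds 48.57.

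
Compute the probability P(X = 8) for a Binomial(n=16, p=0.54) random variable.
0.186548

We have X ~ Binomial(n=16, p=0.54).

For a Binomial distribution, the PMF gives us the probability of each outcome.

Using the PMF formula:
P(X = 8) = 0.186548

Rounded to 4 decimal places: 0.1865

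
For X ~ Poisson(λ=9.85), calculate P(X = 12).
0.091854

We have X ~ Poisson(λ=9.85).

For a Poisson distribution, the PMF gives us the probability of each outcome.

Using the PMF formula:
P(X = 12) = 0.091854

Rounded to 4 decimal places: 0.0919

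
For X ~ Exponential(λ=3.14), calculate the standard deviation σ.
0.3185

We have X ~ Exponential(λ=3.14).

For an Exponential distribution with λ=3.14:
σ = √Var(X) = 0.3185

The standard deviation is the square root of the variance.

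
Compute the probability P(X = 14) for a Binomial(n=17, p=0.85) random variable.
0.235856

We have X ~ Binomial(n=17, p=0.85).

For a Binomial distribution, the PMF gives us the probability of each outcome.

Using the PMF formula:
P(X = 14) = 0.235856

Rounded to 4 decimal places: 0.2359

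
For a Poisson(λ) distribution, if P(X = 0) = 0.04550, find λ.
λ = 3.0900

For a Poisson(λ) distribution, the PMF at 0 is:
P(X = 0) = λ^0 e^(-λ) / 0! = e^(-λ)

Given P(X = 0) = 0.04550:
e^(-λ) = 0.04550
-λ = ln(0.04550)
λ = -ln(0.04550) = 3.0900

Verification: e^(-3.0900) = 0.04550 ✓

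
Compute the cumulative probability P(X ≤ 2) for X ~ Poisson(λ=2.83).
0.462333

We have X ~ Poisson(λ=2.83).

The CDF gives us P(X ≤ k).

Using the CDF:
P(X ≤ 2) = 0.462333

This means there's approximately a 46.2% chance that X is at most 2.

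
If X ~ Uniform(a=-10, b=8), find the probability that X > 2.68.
0.295556

We have X ~ Uniform(a=-10, b=8).

P(X > 2.68) = 1 - P(X ≤ 2.68)
                = 1 - F(2.68)
                = 1 - 0.704444
                = 0.295556

So there's approximately a 29.6% chance that X exceeds 2.68.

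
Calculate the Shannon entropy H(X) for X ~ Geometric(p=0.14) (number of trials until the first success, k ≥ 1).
2.8926 nats

We have X ~ Geometric(p=0.14) (number of trials until the first success, k ≥ 1).

The Shannon entropy measures the uncertainty or information content of the distribution.

For a Geometric distribution with p=0.14 (number of trials until the first success, k ≥ 1):
H(X) = 2.8926 nats

(In bits, this would be 4.1731 bits.)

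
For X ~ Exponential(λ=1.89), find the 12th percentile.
0.0676

We have X ~ Exponential(λ=1.89).

We want to find x such that P(X ≤ x) = 0.12.

This is the 12th percentile, which means 12% of values fall below this point.

Using the inverse CDF (quantile function):
x = F⁻¹(0.12) = 0.0676

Verification: P(X ≤ 0.0676) = 0.12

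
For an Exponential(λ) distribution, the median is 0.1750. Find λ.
λ = 3.9608

For X ~ Exponential(λ), the CDF is F(x) = 1 - e^(-λx).
The median m satisfies F(m) = 0.5:
1 - e^(-λm) = 0.5
e^(-λm) = 0.5
λm = ln(2)
m = ln(2) / λ

Given m = 0.1750:
λ = ln(2) / 0.1750 = 0.693147 / 0.1750 = 3.9608

Verification: ln(2) / 3.9608 = 0.1750 ✓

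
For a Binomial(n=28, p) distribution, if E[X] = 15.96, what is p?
p = 0.57

For a Binomial(n, p) distribution:
E[X] = n × p

Given n = 28 and E[X] = 15.96:
15.96 = 28 × p
p = 15.96 / 28 = 0.57

Verification: Binomial(28, 0.57) has E[X] = 15.96 ✓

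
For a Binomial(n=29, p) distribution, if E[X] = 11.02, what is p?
p = 0.38

For a Binomial(n, p) distribution:
E[X] = n × p

Given n = 29 and E[X] = 11.02:
11.02 = 29 × p
p = 11.02 / 29 = 0.38

Verification: Binomial(29, 0.38) has E[X] = 11.02 ✓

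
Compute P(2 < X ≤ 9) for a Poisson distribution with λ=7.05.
0.796851

We have X ~ Poisson(λ=7.05).

To find P(2 < X ≤ 9), we use:
P(2 < X ≤ 9) = P(X ≤ 9) - P(X ≤ 2)
                 = F(9) - F(2)
                 = 0.825390 - 0.028539
                 = 0.796851

So there's approximately a 79.7% chance that X falls in this range.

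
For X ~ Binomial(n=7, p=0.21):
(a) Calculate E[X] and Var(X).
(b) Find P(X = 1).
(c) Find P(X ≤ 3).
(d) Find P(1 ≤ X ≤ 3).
(a) E[X] = 1.4700, Var(X) = 1.1613
(b) P(X = 1) = 0.357339
(c) P(X ≤ 3) = 0.960595
(d) P(1 ≤ X ≤ 3) = 0.768556

We have X ~ Binomial(n=7, p=0.21).

(a) Moments:
E[X] = 1.4700
Var(X) = 1.1613
σ = √Var(X) = 1.0776

(b) Point probability using PMF:
P(X = 1) = 0.357339

(c) Cumulative probability using CDF:
P(X ≤ 3) = F(3) = 0.960595

(d) Range probability:
P(1 ≤ X ≤ 3) = P(X ≤ 3) - P(X ≤ 0)
                   = F(3) - F(0)
                   = 0.960595 - 0.192039
                   = 0.768556

This means approximately 76.9% of outcomes fall in the interval [1, 3].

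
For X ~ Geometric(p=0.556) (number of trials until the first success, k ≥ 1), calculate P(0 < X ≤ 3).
0.912472

We have X ~ Geometric(p=0.556) (number of trials until the first success, k ≥ 1).

To find P(0 < X ≤ 3), we use:
P(0 < X ≤ 3) = P(X ≤ 3) - P(X ≤ 0)
                 = F(3) - F(0)
                 = 0.912472 - 0.000000
                 = 0.912472

So there's approximately a 91.2% chance that X falls in this range.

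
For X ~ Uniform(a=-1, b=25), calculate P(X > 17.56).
0.286154

We have X ~ Uniform(a=-1, b=25).

P(X > 17.56) = 1 - P(X ≤ 17.56)
                = 1 - F(17.56)
                = 1 - 0.713846
                = 0.286154

So there's approximately a 28.6% chance that X exceeds 17.56.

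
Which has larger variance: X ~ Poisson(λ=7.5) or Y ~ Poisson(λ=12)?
Y has larger variance (12.0000 > 7.5000)

Compute the variance for each distribution:

X ~ Poisson(λ=7.5):
Var(X) = 7.5000

Y ~ Poisson(λ=12):
Var(Y) = 12.0000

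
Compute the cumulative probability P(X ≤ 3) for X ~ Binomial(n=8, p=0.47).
0.430629

We have X ~ Binomial(n=8, p=0.47).

The CDF gives us P(X ≤ k).

Using the CDF:
P(X ≤ 3) = 0.430629

This means there's approximately a 43.1% chance that X is at most 3.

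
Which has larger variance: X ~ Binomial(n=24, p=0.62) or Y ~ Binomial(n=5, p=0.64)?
X has larger variance (5.6544 > 1.1520)

Compute the variance for each distribution:

X ~ Binomial(n=24, p=0.62):
Var(X) = 5.6544

Y ~ Binomial(n=5, p=0.64):
Var(Y) = 1.1520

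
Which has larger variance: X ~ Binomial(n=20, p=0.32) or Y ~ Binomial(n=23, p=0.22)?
X has larger variance (4.3520 > 3.9468)

Compute the variance for each distribution:

X ~ Binomial(n=20, p=0.32):
Var(X) = 4.3520

Y ~ Binomial(n=23, p=0.22):
Var(Y) = 3.9468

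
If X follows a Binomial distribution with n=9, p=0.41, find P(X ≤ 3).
0.457645

We have X ~ Binomial(n=9, p=0.41).

The CDF gives us P(X ≤ k).

Using the CDF:
P(X ≤ 3) = 0.457645

This means there's approximately a 45.8% chance that X is at most 3.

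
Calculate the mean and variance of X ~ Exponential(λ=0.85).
E[X] = 1.1765, Var(X) = 1.3841

We have X ~ Exponential(λ=0.85).

For an Exponential distribution with λ=0.85:

Expected value:
E[X] = 1.1765

Variance:
Var(X) = 1.3841

Standard deviation:
σ = √Var(X) = 1.1765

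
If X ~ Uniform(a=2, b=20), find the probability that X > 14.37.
0.312778

We have X ~ Uniform(a=2, b=20).

P(X > 14.37) = 1 - P(X ≤ 14.37)
                = 1 - F(14.37)
                = 1 - 0.687222
                = 0.312778

So there's approximately a 31.3% chance that X exceeds 14.37.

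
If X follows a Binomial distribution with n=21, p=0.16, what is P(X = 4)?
0.202438

We have X ~ Binomial(n=21, p=0.16).

For a Binomial distribution, the PMF gives us the probability of each outcome.

Using the PMF formula:
P(X = 4) = 0.202438

Rounded to 4 decimal places: 0.2024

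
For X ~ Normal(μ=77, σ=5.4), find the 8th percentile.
69.4126

We have X ~ Normal(μ=77, σ=5.4).

We want to find x such that P(X ≤ x) = 0.08.

This is the 8th percentile, which means 8% of values fall below this point.

Using the inverse CDF (quantile function):
x = F⁻¹(0.08) = 69.4126

Verification: P(X ≤ 69.4126) = 0.08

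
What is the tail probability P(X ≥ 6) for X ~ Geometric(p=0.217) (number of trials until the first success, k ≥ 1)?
0.294313

We have X ~ Geometric(p=0.217) (number of trials until the first success, k ≥ 1).

For discrete distributions, P(X ≥ 6) = 1 - P(X ≤ 5).

P(X ≤ 5) = 0.705687
P(X ≥ 6) = 1 - 0.705687 = 0.294313

So there's approximately a 29.4% chance that X is at least 6.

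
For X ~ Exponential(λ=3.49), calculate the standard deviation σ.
0.2865

We have X ~ Exponential(λ=3.49).

For an Exponential distribution with λ=3.49:
σ = √Var(X) = 0.2865

The standard deviation is the square root of the variance.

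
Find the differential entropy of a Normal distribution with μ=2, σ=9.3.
3.6490 nats

We have X ~ Normal(μ=2, σ=9.3).

The differential entropy measures the uncertainty or information content of the distribution.

For a Normal distribution with μ=2, σ=9.3:
h(X) = 3.6490 nats

(In bits, this would be 5.2643 bits.)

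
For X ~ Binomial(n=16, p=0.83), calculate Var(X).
2.2576

We have X ~ Binomial(n=16, p=0.83).

For a Binomial distribution with n=16, p=0.83:
Var(X) = 2.2576

The variance measures the spread of the distribution around the mean.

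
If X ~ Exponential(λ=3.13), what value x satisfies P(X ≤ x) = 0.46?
0.1969

We have X ~ Exponential(λ=3.13).

We want to find x such that P(X ≤ x) = 0.46.

This is the 46th percentile, which means 46% of values fall below this point.

Using the inverse CDF (quantile function):
x = F⁻¹(0.46) = 0.1969

Verification: P(X ≤ 0.1969) = 0.46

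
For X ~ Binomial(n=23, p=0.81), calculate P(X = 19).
0.210581

We have X ~ Binomial(n=23, p=0.81).

For a Binomial distribution, the PMF gives us the probability of each outcome.

Using the PMF formula:
P(X = 19) = 0.210581

Rounded to 4 decimal places: 0.2106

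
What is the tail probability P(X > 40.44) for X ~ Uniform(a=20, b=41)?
0.026667

We have X ~ Uniform(a=20, b=41).

P(X > 40.44) = 1 - P(X ≤ 40.44)
                = 1 - F(40.44)
                = 1 - 0.973333
                = 0.026667

So there's approximately a 2.7% chance that X exceeds 40.44.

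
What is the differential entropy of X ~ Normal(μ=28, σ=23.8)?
4.5886 nats

We have X ~ Normal(μ=28, σ=23.8).

The differential entropy measures the uncertainty or information content of the distribution.

For a Normal distribution with μ=28, σ=23.8:
h(X) = 4.5886 nats

(In bits, this would be 6.6200 bits.)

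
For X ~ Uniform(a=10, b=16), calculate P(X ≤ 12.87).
0.478333

We have X ~ Uniform(a=10, b=16).

The CDF gives us P(X ≤ k).

Using the CDF:
P(X ≤ 12.87) = 0.478333

This means there's approximately a 47.8% chance that X is at most 12.87.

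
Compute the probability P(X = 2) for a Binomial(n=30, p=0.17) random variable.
0.068167

We have X ~ Binomial(n=30, p=0.17).

For a Binomial distribution, the PMF gives us the probability of each outcome.

Using the PMF formula:
P(X = 2) = 0.068167

Rounded to 4 decimal places: 0.0682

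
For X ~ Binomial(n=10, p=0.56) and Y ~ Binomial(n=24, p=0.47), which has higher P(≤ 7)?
X has higher probability (P(X ≤ 7) = 0.8889 > P(Y ≤ 7) = 0.0594)

Compute P(≤ 7) for each distribution:

X ~ Binomial(n=10, p=0.56):
P(X ≤ 7) = 0.8889

Y ~ Binomial(n=24, p=0.47):
P(Y ≤ 7) = 0.0594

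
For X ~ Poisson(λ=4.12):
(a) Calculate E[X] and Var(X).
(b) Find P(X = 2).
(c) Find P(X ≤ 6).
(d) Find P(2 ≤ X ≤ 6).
(a) E[X] = 4.1200, Var(X) = 4.1200
(b) P(X = 2) = 0.137870
(c) P(X ≤ 6) = 0.876451
(d) P(2 ≤ X ≤ 6) = 0.793279

We have X ~ Poisson(λ=4.12).

(a) Moments:
E[X] = 4.1200
Var(X) = 4.1200
σ = √Var(X) = 2.0298

(b) Point probability using PMF:
P(X = 2) = 0.137870

(c) Cumulative probability using CDF:
P(X ≤ 6) = F(6) = 0.876451

(d) Range probability:
P(2 ≤ X ≤ 6) = P(X ≤ 6) - P(X ≤ 1)
                   = F(6) - F(1)
                   = 0.876451 - 0.083172
                   = 0.793279

This means approximately 79.3% of outcomes fall in the interval [2, 6].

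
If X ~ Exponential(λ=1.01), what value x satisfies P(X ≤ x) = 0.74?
1.3337

We have X ~ Exponential(λ=1.01).

We want to find x such that P(X ≤ x) = 0.74.

This is the 74th percentile, which means 74% of values fall below this point.

Using the inverse CDF (quantile function):
x = F⁻¹(0.74) = 1.3337

Verification: P(X ≤ 1.3337) = 0.74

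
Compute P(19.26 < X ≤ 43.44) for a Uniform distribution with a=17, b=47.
0.806000

We have X ~ Uniform(a=17, b=47).

To find P(19.26 < X ≤ 43.44), we use:
P(19.26 < X ≤ 43.44) = P(X ≤ 43.44) - P(X ≤ 19.26)
                 = F(43.44) - F(19.26)
                 = 0.881333 - 0.075333
                 = 0.806000

So there's approximately a 80.6% chance that X falls in this range.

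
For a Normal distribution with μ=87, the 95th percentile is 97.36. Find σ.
σ = 6.2984

For X ~ Normal(μ, σ), the p-th percentile satisfies x = μ + z_p × σ,
where z_p = Φ⁻¹(p) is the standard normal quantile.

Step 1: z_{0.95} = Φ⁻¹(0.95) = 1.6449

Step 2: Solve for σ:
97.36 = 87 + 1.6449 × σ
σ = (97.36 - 87) / 1.6449
σ = 10.36 / 1.6449
σ = 6.2984

Verification: μ + z × σ = 87 + 1.6449 × 6.2984 = 97.36 ✓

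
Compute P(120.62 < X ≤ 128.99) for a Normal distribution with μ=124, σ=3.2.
0.795119

We have X ~ Normal(μ=124, σ=3.2).

To find P(120.62 < X ≤ 128.99), we use:
P(120.62 < X ≤ 128.99) = P(X ≤ 128.99) - P(X ≤ 120.62)
                 = F(128.99) - F(120.62)
                 = 0.940546 - 0.145427
                 = 0.795119

So there's approximately a 79.5% chance that X falls in this range.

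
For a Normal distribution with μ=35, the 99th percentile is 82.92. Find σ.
σ = 20.5988

For X ~ Normal(μ, σ), the p-th percentile satisfies x = μ + z_p × σ,
where z_p = Φ⁻¹(p) is the standard normal quantile.

Step 1: z_{0.99} = Φ⁻¹(0.99) = 2.3263

Step 2: Solve for σ:
82.92 = 35 + 2.3263 × σ
σ = (82.92 - 35) / 2.3263
σ = 47.92 / 2.3263
σ = 20.5988

Verification: μ + z × σ = 35 + 2.3263 × 20.5988 = 82.92 ✓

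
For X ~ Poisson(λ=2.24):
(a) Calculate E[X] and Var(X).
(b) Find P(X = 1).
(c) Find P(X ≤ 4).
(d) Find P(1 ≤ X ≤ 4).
(a) E[X] = 2.2400, Var(X) = 2.2400
(b) P(X = 1) = 0.238467
(c) P(X ≤ 4) = 0.923107
(d) P(1 ≤ X ≤ 4) = 0.816649

We have X ~ Poisson(λ=2.24).

(a) Moments:
E[X] = 2.2400
Var(X) = 2.2400
σ = √Var(X) = 1.4967

(b) Point probability using PMF:
P(X = 1) = 0.238467

(c) Cumulative probability using CDF:
P(X ≤ 4) = F(4) = 0.923107

(d) Range probability:
P(1 ≤ X ≤ 4) = P(X ≤ 4) - P(X ≤ 0)
                   = F(4) - F(0)
                   = 0.923107 - 0.106459
                   = 0.816649

This means approximately 81.7% of outcomes fall in the interval [1, 4].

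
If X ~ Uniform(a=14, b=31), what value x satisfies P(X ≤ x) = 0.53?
23.0100

We have X ~ Uniform(a=14, b=31).

We want to find x such that P(X ≤ x) = 0.53.

This is the 53rd percentile, which means 53% of values fall below this point.

Using the inverse CDF (quantile function):
x = F⁻¹(0.53) = 23.0100

Verification: P(X ≤ 23.0100) = 0.53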